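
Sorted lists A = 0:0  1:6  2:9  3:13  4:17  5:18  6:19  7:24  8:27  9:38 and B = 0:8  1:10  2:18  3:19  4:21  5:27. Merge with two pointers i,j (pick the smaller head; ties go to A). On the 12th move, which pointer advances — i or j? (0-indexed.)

i=0 j=0: A[i]=0<=B[j]=8 take 0, i++
i=1 j=0: A[i]=6<=B[j]=8 take 6, i++
i=2 j=0: A[i]=9>B[j]=8 take 8, j++
i=2 j=1: A[i]=9<=B[j]=10 take 9, i++
i=3 j=1: A[i]=13>B[j]=10 take 10, j++
i=3 j=2: A[i]=13<=B[j]=18 take 13, i++
i=4 j=2: A[i]=17<=B[j]=18 take 17, i++
i=5 j=2: A[i]=18<=B[j]=18 take 18, i++
i=6 j=2: A[i]=19>B[j]=18 take 18, j++
i=6 j=3: A[i]=19<=B[j]=19 take 19, i++
i=7 j=3: A[i]=24>B[j]=19 take 19, j++
i=7 j=4: A[i]=24>B[j]=21 take 21, j++

j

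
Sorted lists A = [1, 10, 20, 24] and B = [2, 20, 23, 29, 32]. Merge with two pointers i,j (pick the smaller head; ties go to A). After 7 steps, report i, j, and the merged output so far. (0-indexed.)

i=4, j=3, merged so far=[1, 2, 10, 20, 20, 23, 24]

[i=0,j=0] A[i]=1<=B[j]=2 take 1 → i++
[i=1,j=0] A[i]=10>B[j]=2 take 2 → j++
[i=1,j=1] A[i]=10<=B[j]=20 take 10 → i++
[i=2,j=1] A[i]=20<=B[j]=20 take 20 → i++
[i=3,j=1] A[i]=24>B[j]=20 take 20 → j++
[i=3,j=2] A[i]=24>B[j]=23 take 23 → j++
[i=3,j=3] A[i]=24<=B[j]=29 take 24 → i++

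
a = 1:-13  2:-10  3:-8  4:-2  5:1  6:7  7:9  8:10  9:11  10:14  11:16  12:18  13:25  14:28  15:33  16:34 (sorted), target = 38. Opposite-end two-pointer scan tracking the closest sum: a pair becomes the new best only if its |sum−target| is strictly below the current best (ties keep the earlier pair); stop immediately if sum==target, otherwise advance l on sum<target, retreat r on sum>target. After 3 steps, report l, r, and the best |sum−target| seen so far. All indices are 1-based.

l=4, r=16, best |Δ|=12

l=1 r=16: -13+34=21 d=17 *, l++
l=2 r=16: -10+34=24 d=14 *, l++
l=3 r=16: -8+34=26 d=12 *, l++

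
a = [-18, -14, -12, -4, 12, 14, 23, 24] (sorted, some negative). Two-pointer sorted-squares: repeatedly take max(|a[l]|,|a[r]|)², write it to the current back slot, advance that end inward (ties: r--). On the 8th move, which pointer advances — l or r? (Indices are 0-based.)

r

l=0 r=7: |-18|<=|24| out[7]=576, r--
l=0 r=6: |-18|<=|23| out[6]=529, r--
l=0 r=5: |-18|>|14| out[5]=324, l++
l=1 r=5: |-14|<=|14| out[4]=196, r--
l=1 r=4: |-14|>|12| out[3]=196, l++
l=2 r=4: |-12|<=|12| out[2]=144, r--
l=2 r=3: |-12|>|-4| out[1]=144, l++
l=3 r=3: |-4|<=|-4| out[0]=16, r--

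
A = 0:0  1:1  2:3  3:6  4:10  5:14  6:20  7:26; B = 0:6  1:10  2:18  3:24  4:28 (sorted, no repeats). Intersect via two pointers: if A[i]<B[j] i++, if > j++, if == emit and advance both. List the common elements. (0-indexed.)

[i=0,j=0] 0<6 → i++
[i=1,j=0] 1<6 → i++
[i=2,j=0] 3<6 → i++
[i=3,j=0] 6==6 emit → i++,j++
[i=4,j=1] 10==10 emit → i++,j++
[i=5,j=2] 14<18 → i++
[i=6,j=2] 20>18 → j++
[i=6,j=3] 20<24 → i++
[i=7,j=3] 26>24 → j++
[i=7,j=4] 26<28 → i++

intersection = [6, 10]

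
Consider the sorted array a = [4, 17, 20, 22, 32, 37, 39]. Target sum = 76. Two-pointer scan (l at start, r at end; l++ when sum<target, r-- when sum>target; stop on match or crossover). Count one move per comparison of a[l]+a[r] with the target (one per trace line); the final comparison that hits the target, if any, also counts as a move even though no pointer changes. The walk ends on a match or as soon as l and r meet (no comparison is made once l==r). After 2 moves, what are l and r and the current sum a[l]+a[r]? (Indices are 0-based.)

l=0 r=6: 4+39=43 <76, l++
l=1 r=6: 17+39=56 <76, l++

l=2, r=6, sum=59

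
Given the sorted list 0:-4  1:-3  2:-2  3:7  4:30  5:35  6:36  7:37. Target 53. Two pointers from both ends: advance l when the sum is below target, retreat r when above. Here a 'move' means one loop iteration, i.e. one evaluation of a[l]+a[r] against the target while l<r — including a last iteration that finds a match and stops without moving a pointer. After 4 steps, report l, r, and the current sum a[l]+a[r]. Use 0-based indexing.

l=0 r=7: -4+37=33 <53, l++
l=1 r=7: -3+37=34 <53, l++
l=2 r=7: -2+37=35 <53, l++
l=3 r=7: 7+37=44 <53, l++

l=4, r=7, sum=67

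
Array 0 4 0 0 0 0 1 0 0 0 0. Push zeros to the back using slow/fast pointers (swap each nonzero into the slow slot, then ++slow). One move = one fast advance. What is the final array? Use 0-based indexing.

(s=0,f=0) a[fast]=0 → fast++
(s=0,f=1) a[fast]=4≠0 swap→a[0]=4 → slow++,fast++
(s=1,f=2) a[fast]=0 → fast++
(s=1,f=3) a[fast]=0 → fast++
(s=1,f=4) a[fast]=0 → fast++
(s=1,f=5) a[fast]=0 → fast++
(s=1,f=6) a[fast]=1≠0 swap→a[1]=1 → slow++,fast++
(s=2,f=7) a[fast]=0 → fast++
(s=2,f=8) a[fast]=0 → fast++
(s=2,f=9) a[fast]=0 → fast++
(s=2,f=10) a[fast]=0 → fast++

[4, 1, 0, 0, 0, 0, 0, 0, 0, 0, 0]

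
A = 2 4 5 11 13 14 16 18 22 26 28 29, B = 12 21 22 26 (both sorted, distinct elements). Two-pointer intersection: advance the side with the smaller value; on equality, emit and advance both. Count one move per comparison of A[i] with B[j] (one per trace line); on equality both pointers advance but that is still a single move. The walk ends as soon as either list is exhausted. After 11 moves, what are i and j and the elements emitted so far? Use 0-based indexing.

[i=0,j=0] 2<12 → i++
[i=1,j=0] 4<12 → i++
[i=2,j=0] 5<12 → i++
[i=3,j=0] 11<12 → i++
[i=4,j=0] 13>12 → j++
[i=4,j=1] 13<21 → i++
[i=5,j=1] 14<21 → i++
[i=6,j=1] 16<21 → i++
[i=7,j=1] 18<21 → i++
[i=8,j=1] 22>21 → j++
[i=8,j=2] 22==22 emit → i++,j++

i=9, j=3, emitted=[22]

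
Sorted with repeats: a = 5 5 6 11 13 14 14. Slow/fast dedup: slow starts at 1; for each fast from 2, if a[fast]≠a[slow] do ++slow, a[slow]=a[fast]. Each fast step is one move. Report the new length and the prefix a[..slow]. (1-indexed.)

length 5; prefix = [5, 6, 11, 13, 14]

slow=1 fast=2: a[fast]=5=a[slow] dup, fast++
slow=1 fast=3: a[fast]=6≠a[slow]=5 write a[2]=6, slow++,fast++
slow=2 fast=4: a[fast]=11≠a[slow]=6 write a[3]=11, slow++,fast++
slow=3 fast=5: a[fast]=13≠a[slow]=11 write a[4]=13, slow++,fast++
slow=4 fast=6: a[fast]=14≠a[slow]=13 write a[5]=14, slow++,fast++
slow=5 fast=7: a[fast]=14=a[slow] dup, fast++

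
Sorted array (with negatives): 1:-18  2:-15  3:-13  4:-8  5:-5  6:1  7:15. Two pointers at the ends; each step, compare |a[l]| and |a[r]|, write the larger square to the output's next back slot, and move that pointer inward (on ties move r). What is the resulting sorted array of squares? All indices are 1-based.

[1, 25, 64, 169, 225, 225, 324]

l=1 r=7: |-18|>|15| out[7]=324, l++
l=2 r=7: |-15|<=|15| out[6]=225, r--
l=2 r=6: |-15|>|1| out[5]=225, l++
l=3 r=6: |-13|>|1| out[4]=169, l++
l=4 r=6: |-8|>|1| out[3]=64, l++
l=5 r=6: |-5|>|1| out[2]=25, l++
l=6 r=6: |1|<=|1| out[1]=1, r--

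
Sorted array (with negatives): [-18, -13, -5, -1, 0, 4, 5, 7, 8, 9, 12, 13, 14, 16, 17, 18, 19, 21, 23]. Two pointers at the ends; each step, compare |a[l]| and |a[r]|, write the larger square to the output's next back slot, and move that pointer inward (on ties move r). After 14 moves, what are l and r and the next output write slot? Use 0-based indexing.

[0,18] |-18|<=|23| out[18]=529 → r--
[0,17] |-18|<=|21| out[17]=441 → r--
[0,16] |-18|<=|19| out[16]=361 → r--
[0,15] |-18|<=|18| out[15]=324 → r--
[0,14] |-18|>|17| out[14]=324 → l++
[1,14] |-13|<=|17| out[13]=289 → r--
[1,13] |-13|<=|16| out[12]=256 → r--
[1,12] |-13|<=|14| out[11]=196 → r--
[1,11] |-13|<=|13| out[10]=169 → r--
[1,10] |-13|>|12| out[9]=169 → l++
[2,10] |-5|<=|12| out[8]=144 → r--
[2,9] |-5|<=|9| out[7]=81 → r--
[2,8] |-5|<=|8| out[6]=64 → r--
[2,7] |-5|<=|7| out[5]=49 → r--

l=2, r=6, next write slot=4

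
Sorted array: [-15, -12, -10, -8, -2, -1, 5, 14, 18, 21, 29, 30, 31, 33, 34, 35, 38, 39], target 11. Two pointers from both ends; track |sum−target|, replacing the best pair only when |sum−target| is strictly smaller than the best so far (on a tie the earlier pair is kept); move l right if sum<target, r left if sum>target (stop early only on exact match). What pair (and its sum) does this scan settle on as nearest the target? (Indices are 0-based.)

l=0 r=17: -15+39=24 d=13 *, r--
l=0 r=16: -15+38=23 d=12 *, r--
l=0 r=15: -15+35=20 d=9 *, r--
l=0 r=14: -15+34=19 d=8 *, r--
l=0 r=13: -15+33=18 d=7 *, r--
l=0 r=12: -15+31=16 d=5 *, r--
l=0 r=11: -15+30=15 d=4 *, r--
l=0 r=10: -15+29=14 d=3 *, r--
l=0 r=9: -15+21=6 d=5, l++
l=1 r=9: -12+21=9 d=2 *, l++
l=2 r=9: -10+21=11 d=0 *, stop

pair (-10, 21) with sum 11 (|Δ|=0)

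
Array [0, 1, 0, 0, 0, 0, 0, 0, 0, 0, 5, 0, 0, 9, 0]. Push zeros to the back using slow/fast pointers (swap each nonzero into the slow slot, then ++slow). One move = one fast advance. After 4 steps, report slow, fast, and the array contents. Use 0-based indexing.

slow=0 fast=0: a[fast]=0, fast++
slow=0 fast=1: a[fast]=1≠0 swap→a[0]=1, slow++,fast++
slow=1 fast=2: a[fast]=0, fast++
slow=1 fast=3: a[fast]=0, fast++

slow=1, fast=4, a=[1, 0, 0, 0, 0, 0, 0, 0, 0, 0, 5, 0, 0, 9, 0]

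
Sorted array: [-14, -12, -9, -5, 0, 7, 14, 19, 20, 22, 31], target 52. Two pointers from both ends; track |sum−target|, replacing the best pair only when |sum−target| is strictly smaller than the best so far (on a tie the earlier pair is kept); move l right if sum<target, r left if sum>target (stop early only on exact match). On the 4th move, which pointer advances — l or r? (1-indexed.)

[1,11] -14+31=17 d=35 * → l++
[2,11] -12+31=19 d=33 * → l++
[3,11] -9+31=22 d=30 * → l++
[4,11] -5+31=26 d=26 * → l++

l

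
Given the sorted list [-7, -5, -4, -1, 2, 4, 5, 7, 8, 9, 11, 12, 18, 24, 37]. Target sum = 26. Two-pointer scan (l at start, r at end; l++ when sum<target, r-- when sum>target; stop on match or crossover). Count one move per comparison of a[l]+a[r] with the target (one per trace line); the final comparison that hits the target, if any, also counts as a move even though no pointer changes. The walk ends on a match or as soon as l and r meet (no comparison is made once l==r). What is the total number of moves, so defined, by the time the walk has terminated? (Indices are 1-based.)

6 moves

[1,15] -7+37=30 >26 → r--
[1,14] -7+24=17 <26 → l++
[2,14] -5+24=19 <26 → l++
[3,14] -4+24=20 <26 → l++
[4,14] -1+24=23 <26 → l++
[5,14] 2+24=26 → found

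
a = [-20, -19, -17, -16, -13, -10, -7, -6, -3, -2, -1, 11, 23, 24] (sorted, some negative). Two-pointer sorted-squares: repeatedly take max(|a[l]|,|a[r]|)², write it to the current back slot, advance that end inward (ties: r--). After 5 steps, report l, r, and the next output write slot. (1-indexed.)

l=1 r=14: |-20|<=|24| out[14]=576, r--
l=1 r=13: |-20|<=|23| out[13]=529, r--
l=1 r=12: |-20|>|11| out[12]=400, l++
l=2 r=12: |-19|>|11| out[11]=361, l++
l=3 r=12: |-17|>|11| out[10]=289, l++

l=4, r=12, next write slot=9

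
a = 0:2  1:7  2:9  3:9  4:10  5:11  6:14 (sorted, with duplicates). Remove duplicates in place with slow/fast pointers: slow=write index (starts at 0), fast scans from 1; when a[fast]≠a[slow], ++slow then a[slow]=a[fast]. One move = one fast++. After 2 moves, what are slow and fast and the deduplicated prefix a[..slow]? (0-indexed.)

slow=2, fast=3, prefix=[2, 7, 9]

(s=0,f=1) a[fast]=7≠a[slow]=2 write a[1]=7 → slow++,fast++
(s=1,f=2) a[fast]=9≠a[slow]=7 write a[2]=9 → slow++,fast++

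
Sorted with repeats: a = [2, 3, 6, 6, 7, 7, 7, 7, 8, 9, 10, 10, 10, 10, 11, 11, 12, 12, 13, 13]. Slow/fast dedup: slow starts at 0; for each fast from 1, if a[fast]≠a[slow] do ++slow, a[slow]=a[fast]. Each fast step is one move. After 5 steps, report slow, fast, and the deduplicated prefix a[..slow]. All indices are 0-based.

(s=0,f=1) a[fast]=3≠a[slow]=2 write a[1]=3 → slow++,fast++
(s=1,f=2) a[fast]=6≠a[slow]=3 write a[2]=6 → slow++,fast++
(s=2,f=3) a[fast]=6=a[slow] dup → fast++
(s=2,f=4) a[fast]=7≠a[slow]=6 write a[3]=7 → slow++,fast++
(s=3,f=5) a[fast]=7=a[slow] dup → fast++

slow=3, fast=6, prefix=[2, 3, 6, 7]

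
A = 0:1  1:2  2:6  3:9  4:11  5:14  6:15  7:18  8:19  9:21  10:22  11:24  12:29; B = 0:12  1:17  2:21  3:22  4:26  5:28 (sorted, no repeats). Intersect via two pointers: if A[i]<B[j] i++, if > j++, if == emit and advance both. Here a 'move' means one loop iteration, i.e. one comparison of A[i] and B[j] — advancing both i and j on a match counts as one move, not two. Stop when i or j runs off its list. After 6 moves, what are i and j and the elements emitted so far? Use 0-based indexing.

i=5, j=1, emitted=[]

i=0 j=0: 1<12, i++
i=1 j=0: 2<12, i++
i=2 j=0: 6<12, i++
i=3 j=0: 9<12, i++
i=4 j=0: 11<12, i++
i=5 j=0: 14>12, j++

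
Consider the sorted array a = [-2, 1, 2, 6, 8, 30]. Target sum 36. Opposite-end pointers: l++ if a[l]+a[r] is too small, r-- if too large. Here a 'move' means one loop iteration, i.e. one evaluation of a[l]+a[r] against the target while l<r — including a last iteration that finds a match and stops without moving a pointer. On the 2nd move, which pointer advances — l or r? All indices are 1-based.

l

l=1 r=6: -2+30=28 <36, l++
l=2 r=6: 1+30=31 <36, l++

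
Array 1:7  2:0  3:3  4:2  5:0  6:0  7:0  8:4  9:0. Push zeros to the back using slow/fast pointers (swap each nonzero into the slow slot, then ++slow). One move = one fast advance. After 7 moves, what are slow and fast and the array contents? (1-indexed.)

slow=1 fast=1: a[fast]=7≠0 swap→a[1]=7, slow++,fast++
slow=2 fast=2: a[fast]=0, fast++
slow=2 fast=3: a[fast]=3≠0 swap→a[2]=3, slow++,fast++
slow=3 fast=4: a[fast]=2≠0 swap→a[3]=2, slow++,fast++
slow=4 fast=5: a[fast]=0, fast++
slow=4 fast=6: a[fast]=0, fast++
slow=4 fast=7: a[fast]=0, fast++

slow=4, fast=8, a=[7, 3, 2, 0, 0, 0, 0, 4, 0]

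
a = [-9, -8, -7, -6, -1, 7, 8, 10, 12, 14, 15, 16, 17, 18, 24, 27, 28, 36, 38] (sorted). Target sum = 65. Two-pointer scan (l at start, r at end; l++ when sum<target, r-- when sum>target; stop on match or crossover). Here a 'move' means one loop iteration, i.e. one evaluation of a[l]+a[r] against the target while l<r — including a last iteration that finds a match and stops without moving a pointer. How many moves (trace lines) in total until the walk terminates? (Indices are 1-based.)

[1,19] -9+38=29 <65 → l++
[2,19] -8+38=30 <65 → l++
[3,19] -7+38=31 <65 → l++
[4,19] -6+38=32 <65 → l++
[5,19] -1+38=37 <65 → l++
[6,19] 7+38=45 <65 → l++
[7,19] 8+38=46 <65 → l++
[8,19] 10+38=48 <65 → l++
[9,19] 12+38=50 <65 → l++
[10,19] 14+38=52 <65 → l++
[11,19] 15+38=53 <65 → l++
[12,19] 16+38=54 <65 → l++
[13,19] 17+38=55 <65 → l++
[14,19] 18+38=56 <65 → l++
[15,19] 24+38=62 <65 → l++
[16,19] 27+38=65 → found

16 moves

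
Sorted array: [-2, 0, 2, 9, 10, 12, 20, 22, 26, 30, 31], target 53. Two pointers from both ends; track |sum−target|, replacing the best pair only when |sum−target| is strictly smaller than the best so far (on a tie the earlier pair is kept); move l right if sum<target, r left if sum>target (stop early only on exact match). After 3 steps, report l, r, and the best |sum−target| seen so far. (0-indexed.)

[0,10] -2+31=29 d=24 * → l++
[1,10] 0+31=31 d=22 * → l++
[2,10] 2+31=33 d=20 * → l++

l=3, r=10, best |Δ|=20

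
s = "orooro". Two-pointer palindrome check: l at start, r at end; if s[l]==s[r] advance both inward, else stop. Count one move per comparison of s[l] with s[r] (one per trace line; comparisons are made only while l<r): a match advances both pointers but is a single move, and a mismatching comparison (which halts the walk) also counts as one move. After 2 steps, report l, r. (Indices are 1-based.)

l=3, r=4

[1,6] 'o'=='o' → l++,r--
[2,5] 'r'=='r' → l++,r--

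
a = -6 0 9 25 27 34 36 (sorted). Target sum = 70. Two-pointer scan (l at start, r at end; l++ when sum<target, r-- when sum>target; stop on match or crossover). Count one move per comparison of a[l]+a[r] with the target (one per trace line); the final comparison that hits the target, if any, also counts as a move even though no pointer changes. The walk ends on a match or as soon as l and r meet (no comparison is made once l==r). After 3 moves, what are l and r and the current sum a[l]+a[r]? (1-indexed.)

[1,7] -6+36=30 <70 → l++
[2,7] 0+36=36 <70 → l++
[3,7] 9+36=45 <70 → l++

l=4, r=7, sum=61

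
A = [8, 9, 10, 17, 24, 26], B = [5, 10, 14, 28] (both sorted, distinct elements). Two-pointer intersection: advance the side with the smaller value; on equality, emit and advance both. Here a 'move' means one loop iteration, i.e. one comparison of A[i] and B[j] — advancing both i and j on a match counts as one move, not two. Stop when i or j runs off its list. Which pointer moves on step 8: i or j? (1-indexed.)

i

i=1 j=1: 8>5, j++
i=1 j=2: 8<10, i++
i=2 j=2: 9<10, i++
i=3 j=2: 10==10 emit, i++,j++
i=4 j=3: 17>14, j++
i=4 j=4: 17<28, i++
i=5 j=4: 24<28, i++
i=6 j=4: 26<28, i++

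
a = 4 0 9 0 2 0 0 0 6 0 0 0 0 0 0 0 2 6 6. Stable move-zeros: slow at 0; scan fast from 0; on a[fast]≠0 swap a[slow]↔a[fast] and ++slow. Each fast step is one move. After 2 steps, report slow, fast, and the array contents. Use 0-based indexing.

slow=1, fast=2, a=[4, 0, 9, 0, 2, 0, 0, 0, 6, 0, 0, 0, 0, 0, 0, 0, 2, 6, 6]

(s=0,f=0) a[fast]=4≠0 swap→a[0]=4 → slow++,fast++
(s=1,f=1) a[fast]=0 → fast++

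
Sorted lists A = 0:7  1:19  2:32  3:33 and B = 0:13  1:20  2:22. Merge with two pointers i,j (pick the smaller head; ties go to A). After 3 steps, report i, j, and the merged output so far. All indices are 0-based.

i=2, j=1, merged so far=[7, 13, 19]

[i=0,j=0] A[i]=7<=B[j]=13 take 7 → i++
[i=1,j=0] A[i]=19>B[j]=13 take 13 → j++
[i=1,j=1] A[i]=19<=B[j]=20 take 19 → i++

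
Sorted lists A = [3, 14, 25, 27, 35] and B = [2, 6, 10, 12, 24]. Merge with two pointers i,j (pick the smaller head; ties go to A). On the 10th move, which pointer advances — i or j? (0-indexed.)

i=0 j=0: A[i]=3>B[j]=2 take 2, j++
i=0 j=1: A[i]=3<=B[j]=6 take 3, i++
i=1 j=1: A[i]=14>B[j]=6 take 6, j++
i=1 j=2: A[i]=14>B[j]=10 take 10, j++
i=1 j=3: A[i]=14>B[j]=12 take 12, j++
i=1 j=4: A[i]=14<=B[j]=24 take 14, i++
i=2 j=4: A[i]=25>B[j]=24 take 24, j++
i=2 j=5: B done, take A[i]=25, i++
i=3 j=5: B done, take A[i]=27, i++
i=4 j=5: B done, take A[i]=35, i++

i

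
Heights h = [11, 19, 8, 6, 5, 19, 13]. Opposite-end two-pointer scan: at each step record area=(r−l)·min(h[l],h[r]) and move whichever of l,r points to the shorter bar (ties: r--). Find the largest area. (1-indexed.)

l=1 r=7: min(11,13)*6=66 best=66 *, l++
l=2 r=7: min(19,13)*5=65 best=66, r--
l=2 r=6: min(19,19)*4=76 best=76 *, r--
l=2 r=5: min(19,5)*3=15 best=76, r--
l=2 r=4: min(19,6)*2=12 best=76, r--
l=2 r=3: min(19,8)*1=8 best=76, r--

max area = 76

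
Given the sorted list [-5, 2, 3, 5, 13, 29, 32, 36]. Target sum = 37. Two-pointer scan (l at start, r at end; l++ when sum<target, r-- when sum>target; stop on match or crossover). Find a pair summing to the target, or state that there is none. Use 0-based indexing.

(5, 32)

[0,7] -5+36=31 <37 → l++
[1,7] 2+36=38 >37 → r--
[1,6] 2+32=34 <37 → l++
[2,6] 3+32=35 <37 → l++
[3,6] 5+32=37 → found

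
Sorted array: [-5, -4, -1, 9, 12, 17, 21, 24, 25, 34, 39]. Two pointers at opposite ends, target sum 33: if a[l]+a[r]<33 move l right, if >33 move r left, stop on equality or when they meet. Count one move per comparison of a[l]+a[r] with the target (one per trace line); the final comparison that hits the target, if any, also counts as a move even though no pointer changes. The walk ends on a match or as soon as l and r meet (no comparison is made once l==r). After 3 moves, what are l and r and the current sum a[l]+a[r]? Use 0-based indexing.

l=0 r=10: -5+39=34 >33, r--
l=0 r=9: -5+34=29 <33, l++
l=1 r=9: -4+34=30 <33, l++

l=2, r=9, sum=33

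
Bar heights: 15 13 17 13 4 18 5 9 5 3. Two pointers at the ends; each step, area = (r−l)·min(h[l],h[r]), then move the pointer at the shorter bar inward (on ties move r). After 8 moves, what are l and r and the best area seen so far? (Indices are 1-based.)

l=5, r=6, best area=75

[1,10] min(15,3)*9=27 best=27 * → r--
[1,9] min(15,5)*8=40 best=40 * → r--
[1,8] min(15,9)*7=63 best=63 * → r--
[1,7] min(15,5)*6=30 best=63 → r--
[1,6] min(15,18)*5=75 best=75 * → l++
[2,6] min(13,18)*4=52 best=75 → l++
[3,6] min(17,18)*3=51 best=75 → l++
[4,6] min(13,18)*2=26 best=75 → l++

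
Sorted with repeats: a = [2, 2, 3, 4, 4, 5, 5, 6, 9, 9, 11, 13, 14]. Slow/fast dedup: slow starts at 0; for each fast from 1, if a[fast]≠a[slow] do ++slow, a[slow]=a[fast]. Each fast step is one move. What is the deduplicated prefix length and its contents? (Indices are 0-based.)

length 9; prefix = [2, 3, 4, 5, 6, 9, 11, 13, 14]

slow=0 fast=1: a[fast]=2=a[slow] dup, fast++
slow=0 fast=2: a[fast]=3≠a[slow]=2 write a[1]=3, slow++,fast++
slow=1 fast=3: a[fast]=4≠a[slow]=3 write a[2]=4, slow++,fast++
slow=2 fast=4: a[fast]=4=a[slow] dup, fast++
slow=2 fast=5: a[fast]=5≠a[slow]=4 write a[3]=5, slow++,fast++
slow=3 fast=6: a[fast]=5=a[slow] dup, fast++
slow=3 fast=7: a[fast]=6≠a[slow]=5 write a[4]=6, slow++,fast++
slow=4 fast=8: a[fast]=9≠a[slow]=6 write a[5]=9, slow++,fast++
slow=5 fast=9: a[fast]=9=a[slow] dup, fast++
slow=5 fast=10: a[fast]=11≠a[slow]=9 write a[6]=11, slow++,fast++
slow=6 fast=11: a[fast]=13≠a[slow]=11 write a[7]=13, slow++,fast++
slow=7 fast=12: a[fast]=14≠a[slow]=13 write a[8]=14, slow++,fast++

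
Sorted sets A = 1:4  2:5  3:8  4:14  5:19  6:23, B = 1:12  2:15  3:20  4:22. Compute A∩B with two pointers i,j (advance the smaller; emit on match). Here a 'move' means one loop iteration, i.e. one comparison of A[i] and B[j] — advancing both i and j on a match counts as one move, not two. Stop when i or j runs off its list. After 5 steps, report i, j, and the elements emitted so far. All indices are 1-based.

i=5, j=2, emitted=[]

i=1 j=1: 4<12, i++
i=2 j=1: 5<12, i++
i=3 j=1: 8<12, i++
i=4 j=1: 14>12, j++
i=4 j=2: 14<15, i++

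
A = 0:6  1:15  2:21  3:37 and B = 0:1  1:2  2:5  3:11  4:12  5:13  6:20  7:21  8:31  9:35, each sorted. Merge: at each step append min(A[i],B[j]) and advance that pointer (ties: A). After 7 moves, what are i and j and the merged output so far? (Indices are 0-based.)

i=0 j=0: A[i]=6>B[j]=1 take 1, j++
i=0 j=1: A[i]=6>B[j]=2 take 2, j++
i=0 j=2: A[i]=6>B[j]=5 take 5, j++
i=0 j=3: A[i]=6<=B[j]=11 take 6, i++
i=1 j=3: A[i]=15>B[j]=11 take 11, j++
i=1 j=4: A[i]=15>B[j]=12 take 12, j++
i=1 j=5: A[i]=15>B[j]=13 take 13, j++

i=1, j=6, merged so far=[1, 2, 5, 6, 11, 12, 13]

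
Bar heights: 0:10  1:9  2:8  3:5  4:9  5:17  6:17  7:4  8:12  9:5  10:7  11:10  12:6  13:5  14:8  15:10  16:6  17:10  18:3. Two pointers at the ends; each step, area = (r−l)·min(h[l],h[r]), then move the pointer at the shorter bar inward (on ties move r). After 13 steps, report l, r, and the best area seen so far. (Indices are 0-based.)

[0,18] min(10,3)*18=54 best=54 * → r--
[0,17] min(10,10)*17=170 best=170 * → r--
[0,16] min(10,6)*16=96 best=170 → r--
[0,15] min(10,10)*15=150 best=170 → r--
[0,14] min(10,8)*14=112 best=170 → r--
[0,13] min(10,5)*13=65 best=170 → r--
[0,12] min(10,6)*12=72 best=170 → r--
[0,11] min(10,10)*11=110 best=170 → r--
[0,10] min(10,7)*10=70 best=170 → r--
[0,9] min(10,5)*9=45 best=170 → r--
[0,8] min(10,12)*8=80 best=170 → l++
[1,8] min(9,12)*7=63 best=170 → l++
[2,8] min(8,12)*6=48 best=170 → l++

l=3, r=8, best area=170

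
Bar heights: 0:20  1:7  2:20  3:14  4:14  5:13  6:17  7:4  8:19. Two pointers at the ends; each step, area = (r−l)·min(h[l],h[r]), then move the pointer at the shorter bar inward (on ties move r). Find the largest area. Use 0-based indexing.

[0,8] min(20,19)*8=152 best=152 * → r--
[0,7] min(20,4)*7=28 best=152 → r--
[0,6] min(20,17)*6=102 best=152 → r--
[0,5] min(20,13)*5=65 best=152 → r--
[0,4] min(20,14)*4=56 best=152 → r--
[0,3] min(20,14)*3=42 best=152 → r--
[0,2] min(20,20)*2=40 best=152 → r--
[0,1] min(20,7)*1=7 best=152 → r--

max area = 152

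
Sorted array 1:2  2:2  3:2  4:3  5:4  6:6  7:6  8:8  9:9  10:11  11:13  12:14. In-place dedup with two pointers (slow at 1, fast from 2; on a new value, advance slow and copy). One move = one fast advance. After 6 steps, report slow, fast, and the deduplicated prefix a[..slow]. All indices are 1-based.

slow=1 fast=2: a[fast]=2=a[slow] dup, fast++
slow=1 fast=3: a[fast]=2=a[slow] dup, fast++
slow=1 fast=4: a[fast]=3≠a[slow]=2 write a[2]=3, slow++,fast++
slow=2 fast=5: a[fast]=4≠a[slow]=3 write a[3]=4, slow++,fast++
slow=3 fast=6: a[fast]=6≠a[slow]=4 write a[4]=6, slow++,fast++
slow=4 fast=7: a[fast]=6=a[slow] dup, fast++

slow=4, fast=8, prefix=[2, 3, 4, 6]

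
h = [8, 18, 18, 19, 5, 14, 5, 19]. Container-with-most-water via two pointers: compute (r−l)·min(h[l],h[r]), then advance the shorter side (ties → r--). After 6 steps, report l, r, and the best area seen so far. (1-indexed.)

l=4, r=5, best area=108

l=1 r=8: min(8,19)*7=56 best=56 *, l++
l=2 r=8: min(18,19)*6=108 best=108 *, l++
l=3 r=8: min(18,19)*5=90 best=108, l++
l=4 r=8: min(19,19)*4=76 best=108, r--
l=4 r=7: min(19,5)*3=15 best=108, r--
l=4 r=6: min(19,14)*2=28 best=108, r--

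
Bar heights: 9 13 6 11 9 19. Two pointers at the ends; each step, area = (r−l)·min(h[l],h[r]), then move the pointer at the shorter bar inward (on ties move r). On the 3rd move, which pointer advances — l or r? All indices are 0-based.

l=0 r=5: min(9,19)*5=45 best=45 *, l++
l=1 r=5: min(13,19)*4=52 best=52 *, l++
l=2 r=5: min(6,19)*3=18 best=52, l++

l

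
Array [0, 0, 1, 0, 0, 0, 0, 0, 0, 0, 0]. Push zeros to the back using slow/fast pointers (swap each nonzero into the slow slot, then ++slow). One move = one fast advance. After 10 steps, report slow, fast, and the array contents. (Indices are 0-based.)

slow=1, fast=10, a=[1, 0, 0, 0, 0, 0, 0, 0, 0, 0, 0]

slow=0 fast=0: a[fast]=0, fast++
slow=0 fast=1: a[fast]=0, fast++
slow=0 fast=2: a[fast]=1≠0 swap→a[0]=1, slow++,fast++
slow=1 fast=3: a[fast]=0, fast++
slow=1 fast=4: a[fast]=0, fast++
slow=1 fast=5: a[fast]=0, fast++
slow=1 fast=6: a[fast]=0, fast++
slow=1 fast=7: a[fast]=0, fast++
slow=1 fast=8: a[fast]=0, fast++
slow=1 fast=9: a[fast]=0, fast++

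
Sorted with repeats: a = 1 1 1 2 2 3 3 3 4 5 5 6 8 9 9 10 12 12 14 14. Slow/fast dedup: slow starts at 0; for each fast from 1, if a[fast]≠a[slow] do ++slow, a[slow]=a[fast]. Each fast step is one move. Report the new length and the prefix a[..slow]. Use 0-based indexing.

(s=0,f=1) a[fast]=1=a[slow] dup → fast++
(s=0,f=2) a[fast]=1=a[slow] dup → fast++
(s=0,f=3) a[fast]=2≠a[slow]=1 write a[1]=2 → slow++,fast++
(s=1,f=4) a[fast]=2=a[slow] dup → fast++
(s=1,f=5) a[fast]=3≠a[slow]=2 write a[2]=3 → slow++,fast++
(s=2,f=6) a[fast]=3=a[slow] dup → fast++
(s=2,f=7) a[fast]=3=a[slow] dup → fast++
(s=2,f=8) a[fast]=4≠a[slow]=3 write a[3]=4 → slow++,fast++
(s=3,f=9) a[fast]=5≠a[slow]=4 write a[4]=5 → slow++,fast++
(s=4,f=10) a[fast]=5=a[slow] dup → fast++
(s=4,f=11) a[fast]=6≠a[slow]=5 write a[5]=6 → slow++,fast++
(s=5,f=12) a[fast]=8≠a[slow]=6 write a[6]=8 → slow++,fast++
(s=6,f=13) a[fast]=9≠a[slow]=8 write a[7]=9 → slow++,fast++
(s=7,f=14) a[fast]=9=a[slow] dup → fast++
(s=7,f=15) a[fast]=10≠a[slow]=9 write a[8]=10 → slow++,fast++
(s=8,f=16) a[fast]=12≠a[slow]=10 write a[9]=12 → slow++,fast++
(s=9,f=17) a[fast]=12=a[slow] dup → fast++
(s=9,f=18) a[fast]=14≠a[slow]=12 write a[10]=14 → slow++,fast++
(s=10,f=19) a[fast]=14=a[slow] dup → fast++

length 11; prefix = [1, 2, 3, 4, 5, 6, 8, 9, 10, 12, 14]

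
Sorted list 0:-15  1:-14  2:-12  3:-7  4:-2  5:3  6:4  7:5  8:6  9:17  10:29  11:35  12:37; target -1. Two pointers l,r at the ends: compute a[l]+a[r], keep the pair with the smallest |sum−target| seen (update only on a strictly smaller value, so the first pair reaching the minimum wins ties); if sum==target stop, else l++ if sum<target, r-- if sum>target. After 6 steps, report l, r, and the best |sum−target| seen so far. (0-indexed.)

l=2, r=8, best |Δ|=3

l=0 r=12: -15+37=22 d=23 *, r--
l=0 r=11: -15+35=20 d=21 *, r--
l=0 r=10: -15+29=14 d=15 *, r--
l=0 r=9: -15+17=2 d=3 *, r--
l=0 r=8: -15+6=-9 d=8, l++
l=1 r=8: -14+6=-8 d=7, l++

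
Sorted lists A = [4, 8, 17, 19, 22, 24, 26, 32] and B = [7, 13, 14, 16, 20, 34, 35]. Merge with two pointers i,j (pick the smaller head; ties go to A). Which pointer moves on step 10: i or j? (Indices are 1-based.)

[i=1,j=1] A[i]=4<=B[j]=7 take 4 → i++
[i=2,j=1] A[i]=8>B[j]=7 take 7 → j++
[i=2,j=2] A[i]=8<=B[j]=13 take 8 → i++
[i=3,j=2] A[i]=17>B[j]=13 take 13 → j++
[i=3,j=3] A[i]=17>B[j]=14 take 14 → j++
[i=3,j=4] A[i]=17>B[j]=16 take 16 → j++
[i=3,j=5] A[i]=17<=B[j]=20 take 17 → i++
[i=4,j=5] A[i]=19<=B[j]=20 take 19 → i++
[i=5,j=5] A[i]=22>B[j]=20 take 20 → j++
[i=5,j=6] A[i]=22<=B[j]=34 take 22 → i++

i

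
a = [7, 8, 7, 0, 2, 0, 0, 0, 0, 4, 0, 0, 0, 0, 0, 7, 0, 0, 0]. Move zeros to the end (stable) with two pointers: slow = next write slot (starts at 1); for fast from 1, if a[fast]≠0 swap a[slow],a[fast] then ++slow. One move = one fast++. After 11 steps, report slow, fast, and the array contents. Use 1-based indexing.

slow=6, fast=12, a=[7, 8, 7, 2, 4, 0, 0, 0, 0, 0, 0, 0, 0, 0, 0, 7, 0, 0, 0]

(s=1,f=1) a[fast]=7≠0 swap→a[1]=7 → slow++,fast++
(s=2,f=2) a[fast]=8≠0 swap→a[2]=8 → slow++,fast++
(s=3,f=3) a[fast]=7≠0 swap→a[3]=7 → slow++,fast++
(s=4,f=4) a[fast]=0 → fast++
(s=4,f=5) a[fast]=2≠0 swap→a[4]=2 → slow++,fast++
(s=5,f=6) a[fast]=0 → fast++
(s=5,f=7) a[fast]=0 → fast++
(s=5,f=8) a[fast]=0 → fast++
(s=5,f=9) a[fast]=0 → fast++
(s=5,f=10) a[fast]=4≠0 swap→a[5]=4 → slow++,fast++
(s=6,f=11) a[fast]=0 → fast++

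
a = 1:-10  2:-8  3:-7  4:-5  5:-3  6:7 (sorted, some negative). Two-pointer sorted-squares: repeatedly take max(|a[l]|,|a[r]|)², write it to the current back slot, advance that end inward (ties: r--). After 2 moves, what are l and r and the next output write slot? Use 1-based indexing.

l=3, r=6, next write slot=4

l=1 r=6: |-10|>|7| out[6]=100, l++
l=2 r=6: |-8|>|7| out[5]=64, l++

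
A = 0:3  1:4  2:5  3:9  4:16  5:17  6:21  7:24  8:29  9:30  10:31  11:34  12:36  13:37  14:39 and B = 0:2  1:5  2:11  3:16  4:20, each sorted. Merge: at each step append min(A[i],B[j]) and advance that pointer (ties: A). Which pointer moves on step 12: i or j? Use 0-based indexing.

[i=0,j=0] A[i]=3>B[j]=2 take 2 → j++
[i=0,j=1] A[i]=3<=B[j]=5 take 3 → i++
[i=1,j=1] A[i]=4<=B[j]=5 take 4 → i++
[i=2,j=1] A[i]=5<=B[j]=5 take 5 → i++
[i=3,j=1] A[i]=9>B[j]=5 take 5 → j++
[i=3,j=2] A[i]=9<=B[j]=11 take 9 → i++
[i=4,j=2] A[i]=16>B[j]=11 take 11 → j++
[i=4,j=3] A[i]=16<=B[j]=16 take 16 → i++
[i=5,j=3] A[i]=17>B[j]=16 take 16 → j++
[i=5,j=4] A[i]=17<=B[j]=20 take 17 → i++
[i=6,j=4] A[i]=21>B[j]=20 take 20 → j++
[i=6,j=5] B done, take A[i]=21 → i++

i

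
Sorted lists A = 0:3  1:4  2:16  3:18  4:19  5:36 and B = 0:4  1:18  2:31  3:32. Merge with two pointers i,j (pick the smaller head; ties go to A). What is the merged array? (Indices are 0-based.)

i=0 j=0: A[i]=3<=B[j]=4 take 3, i++
i=1 j=0: A[i]=4<=B[j]=4 take 4, i++
i=2 j=0: A[i]=16>B[j]=4 take 4, j++
i=2 j=1: A[i]=16<=B[j]=18 take 16, i++
i=3 j=1: A[i]=18<=B[j]=18 take 18, i++
i=4 j=1: A[i]=19>B[j]=18 take 18, j++
i=4 j=2: A[i]=19<=B[j]=31 take 19, i++
i=5 j=2: A[i]=36>B[j]=31 take 31, j++
i=5 j=3: A[i]=36>B[j]=32 take 32, j++
i=5 j=4: B done, take A[i]=36, i++

[3, 4, 4, 16, 18, 18, 19, 31, 32, 36]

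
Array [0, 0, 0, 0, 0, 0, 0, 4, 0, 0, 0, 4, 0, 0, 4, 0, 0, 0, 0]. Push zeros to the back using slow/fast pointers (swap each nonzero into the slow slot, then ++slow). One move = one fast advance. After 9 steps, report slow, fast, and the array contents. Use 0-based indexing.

slow=1, fast=9, a=[4, 0, 0, 0, 0, 0, 0, 0, 0, 0, 0, 4, 0, 0, 4, 0, 0, 0, 0]

(s=0,f=0) a[fast]=0 → fast++
(s=0,f=1) a[fast]=0 → fast++
(s=0,f=2) a[fast]=0 → fast++
(s=0,f=3) a[fast]=0 → fast++
(s=0,f=4) a[fast]=0 → fast++
(s=0,f=5) a[fast]=0 → fast++
(s=0,f=6) a[fast]=0 → fast++
(s=0,f=7) a[fast]=4≠0 swap→a[0]=4 → slow++,fast++
(s=1,f=8) a[fast]=0 → fast++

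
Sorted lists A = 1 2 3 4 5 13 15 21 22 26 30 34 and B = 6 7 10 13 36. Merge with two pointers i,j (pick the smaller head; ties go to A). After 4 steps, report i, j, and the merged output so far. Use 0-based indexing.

i=4, j=0, merged so far=[1, 2, 3, 4]

[i=0,j=0] A[i]=1<=B[j]=6 take 1 → i++
[i=1,j=0] A[i]=2<=B[j]=6 take 2 → i++
[i=2,j=0] A[i]=3<=B[j]=6 take 3 → i++
[i=3,j=0] A[i]=4<=B[j]=6 take 4 → i++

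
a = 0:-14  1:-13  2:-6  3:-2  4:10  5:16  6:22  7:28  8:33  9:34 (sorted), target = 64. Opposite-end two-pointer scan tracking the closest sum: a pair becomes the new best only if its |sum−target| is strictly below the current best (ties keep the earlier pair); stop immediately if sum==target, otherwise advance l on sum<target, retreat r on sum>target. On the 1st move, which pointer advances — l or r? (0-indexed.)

l

l=0 r=9: -14+34=20 d=44 *, l++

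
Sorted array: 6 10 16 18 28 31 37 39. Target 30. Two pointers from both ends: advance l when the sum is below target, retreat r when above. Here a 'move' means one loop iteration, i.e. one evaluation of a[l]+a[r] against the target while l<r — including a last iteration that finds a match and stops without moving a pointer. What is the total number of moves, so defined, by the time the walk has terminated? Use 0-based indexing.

[0,7] 6+39=45 >30 → r--
[0,6] 6+37=43 >30 → r--
[0,5] 6+31=37 >30 → r--
[0,4] 6+28=34 >30 → r--
[0,3] 6+18=24 <30 → l++
[1,3] 10+18=28 <30 → l++
[2,3] 16+18=34 >30 → r--

7 moves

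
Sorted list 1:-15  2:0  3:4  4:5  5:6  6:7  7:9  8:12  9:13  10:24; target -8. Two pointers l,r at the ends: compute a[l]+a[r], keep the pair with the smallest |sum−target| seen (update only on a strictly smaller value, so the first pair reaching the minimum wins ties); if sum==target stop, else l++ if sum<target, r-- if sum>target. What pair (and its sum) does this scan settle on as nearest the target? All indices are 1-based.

[1,10] -15+24=9 d=17 * → r--
[1,9] -15+13=-2 d=6 * → r--
[1,8] -15+12=-3 d=5 * → r--
[1,7] -15+9=-6 d=2 * → r--
[1,6] -15+7=-8 d=0 * → stop

pair (-15, 7) with sum -8 (|Δ|=0)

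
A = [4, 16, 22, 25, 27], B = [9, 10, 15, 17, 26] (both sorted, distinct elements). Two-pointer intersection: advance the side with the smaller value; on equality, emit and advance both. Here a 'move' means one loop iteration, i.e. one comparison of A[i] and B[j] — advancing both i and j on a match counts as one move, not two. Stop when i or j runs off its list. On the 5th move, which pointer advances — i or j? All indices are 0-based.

i

[i=0,j=0] 4<9 → i++
[i=1,j=0] 16>9 → j++
[i=1,j=1] 16>10 → j++
[i=1,j=2] 16>15 → j++
[i=1,j=3] 16<17 → i++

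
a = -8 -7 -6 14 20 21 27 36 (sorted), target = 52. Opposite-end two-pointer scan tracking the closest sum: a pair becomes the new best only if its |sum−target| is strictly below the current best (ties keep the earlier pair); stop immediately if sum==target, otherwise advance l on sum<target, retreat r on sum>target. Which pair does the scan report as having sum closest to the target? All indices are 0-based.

l=0 r=7: -8+36=28 d=24 *, l++
l=1 r=7: -7+36=29 d=23 *, l++
l=2 r=7: -6+36=30 d=22 *, l++
l=3 r=7: 14+36=50 d=2 *, l++
l=4 r=7: 20+36=56 d=4, r--
l=4 r=6: 20+27=47 d=5, l++
l=5 r=6: 21+27=48 d=4, l++

pair (14, 36) with sum 50 (|Δ|=2)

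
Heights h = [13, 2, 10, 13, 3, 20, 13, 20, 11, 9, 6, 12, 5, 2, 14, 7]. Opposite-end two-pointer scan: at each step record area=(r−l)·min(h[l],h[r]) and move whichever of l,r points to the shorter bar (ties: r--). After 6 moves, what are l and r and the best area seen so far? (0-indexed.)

[0,15] min(13,7)*15=105 best=105 * → r--
[0,14] min(13,14)*14=182 best=182 * → l++
[1,14] min(2,14)*13=26 best=182 → l++
[2,14] min(10,14)*12=120 best=182 → l++
[3,14] min(13,14)*11=143 best=182 → l++
[4,14] min(3,14)*10=30 best=182 → l++

l=5, r=14, best area=182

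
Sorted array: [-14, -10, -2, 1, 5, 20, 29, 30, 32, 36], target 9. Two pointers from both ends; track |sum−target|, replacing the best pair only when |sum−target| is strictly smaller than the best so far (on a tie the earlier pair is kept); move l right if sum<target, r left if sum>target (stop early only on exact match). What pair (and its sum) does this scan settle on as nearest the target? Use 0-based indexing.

l=0 r=9: -14+36=22 d=13 *, r--
l=0 r=8: -14+32=18 d=9 *, r--
l=0 r=7: -14+30=16 d=7 *, r--
l=0 r=6: -14+29=15 d=6 *, r--
l=0 r=5: -14+20=6 d=3 *, l++
l=1 r=5: -10+20=10 d=1 *, r--
l=1 r=4: -10+5=-5 d=14, l++
l=2 r=4: -2+5=3 d=6, l++
l=3 r=4: 1+5=6 d=3, l++

pair (-10, 20) with sum 10 (|Δ|=1)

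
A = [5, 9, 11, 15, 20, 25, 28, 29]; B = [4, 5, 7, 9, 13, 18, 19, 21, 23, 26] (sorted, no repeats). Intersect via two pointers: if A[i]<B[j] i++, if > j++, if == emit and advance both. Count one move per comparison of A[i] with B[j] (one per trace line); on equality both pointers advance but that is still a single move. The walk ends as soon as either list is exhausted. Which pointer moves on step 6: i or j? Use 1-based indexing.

[i=1,j=1] 5>4 → j++
[i=1,j=2] 5==5 emit → i++,j++
[i=2,j=3] 9>7 → j++
[i=2,j=4] 9==9 emit → i++,j++
[i=3,j=5] 11<13 → i++
[i=4,j=5] 15>13 → j++

j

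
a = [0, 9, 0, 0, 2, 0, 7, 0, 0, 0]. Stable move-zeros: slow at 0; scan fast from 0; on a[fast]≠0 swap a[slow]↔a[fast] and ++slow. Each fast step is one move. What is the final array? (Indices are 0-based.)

[9, 2, 7, 0, 0, 0, 0, 0, 0, 0]

slow=0 fast=0: a[fast]=0, fast++
slow=0 fast=1: a[fast]=9≠0 swap→a[0]=9, slow++,fast++
slow=1 fast=2: a[fast]=0, fast++
slow=1 fast=3: a[fast]=0, fast++
slow=1 fast=4: a[fast]=2≠0 swap→a[1]=2, slow++,fast++
slow=2 fast=5: a[fast]=0, fast++
slow=2 fast=6: a[fast]=7≠0 swap→a[2]=7, slow++,fast++
slow=3 fast=7: a[fast]=0, fast++
slow=3 fast=8: a[fast]=0, fast++
slow=3 fast=9: a[fast]=0, fast++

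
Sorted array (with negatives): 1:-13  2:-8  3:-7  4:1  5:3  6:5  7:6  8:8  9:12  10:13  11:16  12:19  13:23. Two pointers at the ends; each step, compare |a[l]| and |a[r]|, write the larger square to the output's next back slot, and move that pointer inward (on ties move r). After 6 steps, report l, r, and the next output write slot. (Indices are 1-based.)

l=2, r=8, next write slot=7

[1,13] |-13|<=|23| out[13]=529 → r--
[1,12] |-13|<=|19| out[12]=361 → r--
[1,11] |-13|<=|16| out[11]=256 → r--
[1,10] |-13|<=|13| out[10]=169 → r--
[1,9] |-13|>|12| out[9]=169 → l++
[2,9] |-8|<=|12| out[8]=144 → r--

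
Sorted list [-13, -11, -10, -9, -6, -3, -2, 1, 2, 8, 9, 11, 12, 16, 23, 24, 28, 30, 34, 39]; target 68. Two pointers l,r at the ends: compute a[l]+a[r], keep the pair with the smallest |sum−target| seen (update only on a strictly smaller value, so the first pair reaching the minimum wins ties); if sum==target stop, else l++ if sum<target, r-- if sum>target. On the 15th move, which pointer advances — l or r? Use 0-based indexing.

l

[0,19] -13+39=26 d=42 * → l++
[1,19] -11+39=28 d=40 * → l++
[2,19] -10+39=29 d=39 * → l++
[3,19] -9+39=30 d=38 * → l++
[4,19] -6+39=33 d=35 * → l++
[5,19] -3+39=36 d=32 * → l++
[6,19] -2+39=37 d=31 * → l++
[7,19] 1+39=40 d=28 * → l++
[8,19] 2+39=41 d=27 * → l++
[9,19] 8+39=47 d=21 * → l++
[10,19] 9+39=48 d=20 * → l++
[11,19] 11+39=50 d=18 * → l++
[12,19] 12+39=51 d=17 * → l++
[13,19] 16+39=55 d=13 * → l++
[14,19] 23+39=62 d=6 * → l++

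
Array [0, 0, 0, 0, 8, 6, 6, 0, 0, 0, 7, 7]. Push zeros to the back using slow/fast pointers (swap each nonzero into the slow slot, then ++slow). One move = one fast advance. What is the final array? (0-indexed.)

(s=0,f=0) a[fast]=0 → fast++
(s=0,f=1) a[fast]=0 → fast++
(s=0,f=2) a[fast]=0 → fast++
(s=0,f=3) a[fast]=0 → fast++
(s=0,f=4) a[fast]=8≠0 swap→a[0]=8 → slow++,fast++
(s=1,f=5) a[fast]=6≠0 swap→a[1]=6 → slow++,fast++
(s=2,f=6) a[fast]=6≠0 swap→a[2]=6 → slow++,fast++
(s=3,f=7) a[fast]=0 → fast++
(s=3,f=8) a[fast]=0 → fast++
(s=3,f=9) a[fast]=0 → fast++
(s=3,f=10) a[fast]=7≠0 swap→a[3]=7 → slow++,fast++
(s=4,f=11) a[fast]=7≠0 swap→a[4]=7 → slow++,fast++

[8, 6, 6, 7, 7, 0, 0, 0, 0, 0, 0, 0]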